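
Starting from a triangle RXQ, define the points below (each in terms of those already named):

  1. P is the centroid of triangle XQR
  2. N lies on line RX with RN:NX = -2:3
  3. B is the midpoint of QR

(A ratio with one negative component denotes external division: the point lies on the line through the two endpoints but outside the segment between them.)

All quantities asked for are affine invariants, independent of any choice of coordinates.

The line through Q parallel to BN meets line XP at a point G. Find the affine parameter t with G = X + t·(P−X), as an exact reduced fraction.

Assign R = (0, 0), X = (1, 0), Q = (0, 1) — the answer is frame-independent, so this choice is without loss of generality.
1. P is the centroid of triangle XQR ⇒ P = (1/3, 1/3)
2. N lies on line RX with RN:NX = -2:3 ⇒ N = (-2, 0)
3. B is the midpoint of QR ⇒ B = (0, 1/2)
through Q parallel to BN: direction (-2, -1/2); meets XP at G = (-2/3, 5/6)
G = X + t·(P−X) with t = 5/2

t = 5/2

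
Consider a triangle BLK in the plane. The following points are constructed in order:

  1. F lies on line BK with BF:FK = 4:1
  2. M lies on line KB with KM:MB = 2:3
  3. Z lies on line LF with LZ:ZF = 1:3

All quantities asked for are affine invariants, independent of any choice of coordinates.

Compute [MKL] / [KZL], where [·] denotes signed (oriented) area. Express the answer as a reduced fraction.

[MKL]:[KZL] = -8

Assign B = (0, 0), L = (1, 0), K = (0, 1) — the answer is frame-independent, so this choice is without loss of generality.
1. F lies on line BK with BF:FK = 4:1 ⇒ F = (0, 4/5)
2. M lies on line KB with KM:MB = 2:3 ⇒ M = (0, 3/5)
3. Z lies on line LF with LZ:ZF = 1:3 ⇒ Z = (3/4, 1/5)
2·[MKL] = -2/5, 2·[KZL] = 1/20
[MKL]:[KZL] = -2/5:1/20 = -8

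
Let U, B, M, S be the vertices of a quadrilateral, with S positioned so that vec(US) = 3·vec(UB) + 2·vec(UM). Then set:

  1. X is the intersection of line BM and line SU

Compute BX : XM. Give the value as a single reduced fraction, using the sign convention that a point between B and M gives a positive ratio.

BX:XM = 2/3

Choose coordinates U = (0, 0), B = (1, 0), M = (0, 1), S = (3, 2).
1. X is the intersection of line BM and line SU ⇒ X = (3/5, 2/5)
X = B + t·(M−B) with t = 2/5, so BX:XM = t:(1−t) = 2/5:3/5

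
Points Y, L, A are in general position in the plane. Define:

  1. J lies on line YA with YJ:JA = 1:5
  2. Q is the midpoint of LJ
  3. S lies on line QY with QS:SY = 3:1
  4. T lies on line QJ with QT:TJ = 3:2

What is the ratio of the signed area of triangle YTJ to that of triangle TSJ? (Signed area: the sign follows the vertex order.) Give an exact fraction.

Choose coordinates Y = (0, 0), L = (1, 0), A = (0, 1).
1. J lies on line YA with YJ:JA = 1:5 ⇒ J = (0, 1/6)
2. Q is the midpoint of LJ ⇒ Q = (1/2, 1/12)
3. S lies on line QY with QS:SY = 3:1 ⇒ S = (1/8, 1/48)
4. T lies on line QJ with QT:TJ = 3:2 ⇒ T = (1/5, 2/15)
2·[YTJ] = 1/30, 2·[TSJ] = -1/40
[YTJ]:[TSJ] = 1/30:-1/40 = -4/3

[YTJ]:[TSJ] = -4/3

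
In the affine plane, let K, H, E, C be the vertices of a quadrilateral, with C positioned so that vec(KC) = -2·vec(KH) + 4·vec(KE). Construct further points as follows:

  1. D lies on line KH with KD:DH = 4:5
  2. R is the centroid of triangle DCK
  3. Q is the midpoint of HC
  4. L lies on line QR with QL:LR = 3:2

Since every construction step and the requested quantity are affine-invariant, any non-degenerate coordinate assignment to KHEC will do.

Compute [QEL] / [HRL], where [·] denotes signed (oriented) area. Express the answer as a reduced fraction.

[QEL]:[HRL] = 57/112

Assign K = (0, 0), H = (1, 0), E = (0, 1), C = (-2, 4) — the answer is frame-independent, so this choice is without loss of generality.
1. D lies on line KH with KD:DH = 4:5 ⇒ D = (4/9, 0)
2. R is the centroid of triangle DCK ⇒ R = (-14/27, 4/3)
3. Q is the midpoint of HC ⇒ Q = (-1/2, 2)
4. L lies on line QR with QL:LR = 3:2 ⇒ L = (-23/45, 8/5)
2·[QEL] = -19/90, 2·[HRL] = -56/135
[QEL]:[HRL] = -19/90:-56/135 = 57/112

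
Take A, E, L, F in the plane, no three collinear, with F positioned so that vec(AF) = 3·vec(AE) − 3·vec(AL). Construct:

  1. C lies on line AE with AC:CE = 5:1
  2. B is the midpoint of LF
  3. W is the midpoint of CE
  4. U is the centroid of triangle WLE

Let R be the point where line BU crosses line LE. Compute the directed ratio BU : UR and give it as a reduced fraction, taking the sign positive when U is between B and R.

BU:UR = 17

Work in coordinates with A = (0, 0), E = (1, 0), L = (0, 1), F = (3, -3).
1. C lies on line AE with AC:CE = 5:1 ⇒ C = (5/6, 0)
2. B is the midpoint of LF ⇒ B = (3/2, -1)
3. W is the midpoint of CE ⇒ W = (11/12, 0)
4. U is the centroid of triangle WLE ⇒ U = (23/36, 1/3)
line BU meets LE at R = (10/17, 7/17)
U = B + t·(R−B) with t = 17/18, so BU:UR = 17/18:1/18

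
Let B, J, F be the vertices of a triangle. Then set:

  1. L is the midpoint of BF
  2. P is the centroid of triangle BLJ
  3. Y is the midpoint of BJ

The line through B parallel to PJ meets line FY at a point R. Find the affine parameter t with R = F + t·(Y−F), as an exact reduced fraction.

Work in coordinates with B = (0, 0), J = (1, 0), F = (0, 1).
1. L is the midpoint of BF ⇒ L = (0, 1/2)
2. P is the centroid of triangle BLJ ⇒ P = (1/3, 1/6)
3. Y is the midpoint of BJ ⇒ Y = (1/2, 0)
through B parallel to PJ: direction (2/3, -1/6); meets FY at R = (4/7, -1/7)
R = F + t·(Y−F) with t = 8/7

t = 8/7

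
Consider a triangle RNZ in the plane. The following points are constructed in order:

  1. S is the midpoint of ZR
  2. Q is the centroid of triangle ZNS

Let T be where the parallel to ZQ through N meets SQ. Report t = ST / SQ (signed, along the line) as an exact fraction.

t = 2

Assign R = (0, 0), N = (1, 0), Z = (0, 1) — the answer is frame-independent, so this choice is without loss of generality.
1. S is the midpoint of ZR ⇒ S = (0, 1/2)
2. Q is the centroid of triangle ZNS ⇒ Q = (1/3, 1/2)
through N parallel to ZQ: direction (1/3, -1/2); meets SQ at T = (2/3, 1/2)
T = S + t·(Q−S) with t = 2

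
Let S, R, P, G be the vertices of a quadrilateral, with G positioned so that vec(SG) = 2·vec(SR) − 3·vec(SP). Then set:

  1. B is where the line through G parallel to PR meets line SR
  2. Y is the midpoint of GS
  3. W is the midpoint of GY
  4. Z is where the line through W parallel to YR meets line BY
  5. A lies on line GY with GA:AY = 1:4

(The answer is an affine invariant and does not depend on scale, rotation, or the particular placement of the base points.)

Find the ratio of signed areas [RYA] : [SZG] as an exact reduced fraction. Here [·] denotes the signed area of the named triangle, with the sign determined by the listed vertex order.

[RYA]:[SZG] = -8/5

Choose coordinates S = (0, 0), R = (1, 0), P = (0, 1), G = (2, -3).
1. B is where the line through G parallel to PR meets line SR ⇒ B = (-1, 0)
2. Y is the midpoint of GS ⇒ Y = (1, -3/2)
3. W is the midpoint of GY ⇒ W = (3/2, -9/4)
4. Z is where the line through W parallel to YR meets line BY ⇒ Z = (3/2, -15/8)
5. A lies on line GY with GA:AY = 1:4 ⇒ A = (9/5, -27/10)
2·[RYA] = 6/5, 2·[SZG] = -3/4
[RYA]:[SZG] = 6/5:-3/4 = -8/5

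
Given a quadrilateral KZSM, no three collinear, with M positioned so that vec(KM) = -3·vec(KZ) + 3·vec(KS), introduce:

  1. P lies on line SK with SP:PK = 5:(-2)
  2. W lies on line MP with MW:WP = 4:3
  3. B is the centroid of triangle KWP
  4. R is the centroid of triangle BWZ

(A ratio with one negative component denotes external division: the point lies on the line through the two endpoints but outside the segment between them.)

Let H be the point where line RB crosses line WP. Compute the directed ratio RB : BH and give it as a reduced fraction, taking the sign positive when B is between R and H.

RB:BH = 13/6

Work in coordinates with K = (0, 0), Z = (1, 0), S = (0, 1), M = (-3, 3).
1. P lies on line SK with SP:PK = 5:(-2) ⇒ P = (0, -2/3)
2. W lies on line MP with MW:WP = 4:3 ⇒ W = (-9/7, 19/21)
3. B is the centroid of triangle KWP ⇒ B = (-3/7, 5/63)
4. R is the centroid of triangle BWZ ⇒ R = (-5/21, 62/189)
line RB meets WP at H = (-47/91, -29/819)
B = R + t·(H−R) with t = 13/19, so RB:BH = 13/19:6/19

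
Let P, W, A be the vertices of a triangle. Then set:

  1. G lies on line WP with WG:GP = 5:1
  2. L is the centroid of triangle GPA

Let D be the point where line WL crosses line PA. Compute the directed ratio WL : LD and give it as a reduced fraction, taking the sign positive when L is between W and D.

WL:LD = 17

Work in coordinates with P = (0, 0), W = (1, 0), A = (0, 1).
1. G lies on line WP with WG:GP = 5:1 ⇒ G = (1/6, 0)
2. L is the centroid of triangle GPA ⇒ L = (1/18, 1/3)
line WL meets PA at D = (0, 6/17)
L = W + t·(D−W) with t = 17/18, so WL:LD = 17/18:1/18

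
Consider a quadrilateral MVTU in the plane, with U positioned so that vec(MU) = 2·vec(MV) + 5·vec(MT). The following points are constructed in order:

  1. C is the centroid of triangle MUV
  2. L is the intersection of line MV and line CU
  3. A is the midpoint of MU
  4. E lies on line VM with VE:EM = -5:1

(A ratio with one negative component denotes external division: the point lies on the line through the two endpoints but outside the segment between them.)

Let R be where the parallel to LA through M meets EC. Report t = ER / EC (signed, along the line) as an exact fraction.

t = 3/11

Set M = (0, 0), V = (1, 0), T = (0, 1), U = (2, 5); any affine frame gives the same invariant.
1. C is the centroid of triangle MUV ⇒ C = (1, 5/3)
2. L is the intersection of line MV and line CU ⇒ L = (1/2, 0)
3. A is the midpoint of MU ⇒ A = (1, 5/2)
4. E lies on line VM with VE:EM = -5:1 ⇒ E = (-1/4, 0)
through M parallel to LA: direction (1/2, 5/2); meets EC at R = (1/11, 5/11)
R = E + t·(C−E) with t = 3/11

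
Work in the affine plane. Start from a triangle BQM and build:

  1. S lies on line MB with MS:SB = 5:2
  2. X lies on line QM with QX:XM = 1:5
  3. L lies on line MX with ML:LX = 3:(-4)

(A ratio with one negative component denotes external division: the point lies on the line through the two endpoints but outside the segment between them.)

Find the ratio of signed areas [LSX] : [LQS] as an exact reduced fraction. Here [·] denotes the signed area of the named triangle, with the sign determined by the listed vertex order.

Work in coordinates with B = (0, 0), Q = (1, 0), M = (0, 1).
1. S lies on line MB with MS:SB = 5:2 ⇒ S = (0, 2/7)
2. X lies on line QM with QX:XM = 1:5 ⇒ X = (5/6, 1/6)
3. L lies on line MX with ML:LX = 3:(-4) ⇒ L = (-5/2, 7/2)
2·[LSX] = 50/21, 2·[LQS] = -5/2
[LSX]:[LQS] = 50/21:-5/2 = -20/21

[LSX]:[LQS] = -20/21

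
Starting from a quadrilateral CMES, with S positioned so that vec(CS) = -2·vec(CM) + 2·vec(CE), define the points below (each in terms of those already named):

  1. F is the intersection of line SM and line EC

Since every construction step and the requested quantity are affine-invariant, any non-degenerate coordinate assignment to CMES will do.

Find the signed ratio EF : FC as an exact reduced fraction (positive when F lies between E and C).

Assign C = (0, 0), M = (1, 0), E = (0, 1), S = (-2, 2) — the answer is frame-independent, so this choice is without loss of generality.
1. F is the intersection of line SM and line EC ⇒ F = (0, 2/3)
F = E + t·(C−E) with t = 1/3, so EF:FC = t:(1−t) = 1/3:2/3

EF:FC = 1/2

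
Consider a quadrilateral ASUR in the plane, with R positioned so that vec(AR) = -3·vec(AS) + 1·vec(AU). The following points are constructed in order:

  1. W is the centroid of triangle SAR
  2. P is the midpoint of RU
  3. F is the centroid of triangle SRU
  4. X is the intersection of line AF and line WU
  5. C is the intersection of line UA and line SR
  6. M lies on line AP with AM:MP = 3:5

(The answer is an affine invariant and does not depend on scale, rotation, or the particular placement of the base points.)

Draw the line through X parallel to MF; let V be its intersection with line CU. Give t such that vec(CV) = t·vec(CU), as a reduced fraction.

Assign A = (0, 0), S = (1, 0), U = (0, 1), R = (-3, 1) — the answer is frame-independent, so this choice is without loss of generality.
1. W is the centroid of triangle SAR ⇒ W = (-2/3, 1/3)
2. P is the midpoint of RU ⇒ P = (-3/2, 1)
3. F is the centroid of triangle SRU ⇒ F = (-2/3, 2/3)
4. X is the intersection of line AF and line WU ⇒ X = (-1/2, 1/2)
5. C is the intersection of line UA and line SR ⇒ C = (0, 1/4)
6. M lies on line AP with AM:MP = 3:5 ⇒ M = (-9/16, 3/8)
through X parallel to MF: direction (-5/48, 7/24); meets CU at V = (0, -9/10)
V = C + t·(U−C) with t = -23/15

t = -23/15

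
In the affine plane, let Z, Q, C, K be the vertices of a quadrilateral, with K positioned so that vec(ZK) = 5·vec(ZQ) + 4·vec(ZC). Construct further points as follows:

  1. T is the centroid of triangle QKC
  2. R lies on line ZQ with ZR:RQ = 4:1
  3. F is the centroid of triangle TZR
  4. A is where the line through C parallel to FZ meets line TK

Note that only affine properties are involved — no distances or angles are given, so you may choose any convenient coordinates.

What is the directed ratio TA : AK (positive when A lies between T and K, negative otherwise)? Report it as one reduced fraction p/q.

TA:AK = 22

Choose coordinates Z = (0, 0), Q = (1, 0), C = (0, 1), K = (5, 4).
1. T is the centroid of triangle QKC ⇒ T = (2, 5/3)
2. R lies on line ZQ with ZR:RQ = 4:1 ⇒ R = (4/5, 0)
3. F is the centroid of triangle TZR ⇒ F = (14/15, 5/9)
4. A is where the line through C parallel to FZ meets line TK ⇒ A = (112/23, 269/69)
A = T + t·(K−T) with t = 22/23, so TA:AK = t:(1−t) = 22/23:1/23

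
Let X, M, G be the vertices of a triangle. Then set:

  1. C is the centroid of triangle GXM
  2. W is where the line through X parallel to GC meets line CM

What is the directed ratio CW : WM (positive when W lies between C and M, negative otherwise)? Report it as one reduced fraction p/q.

Work in coordinates with X = (0, 0), M = (1, 0), G = (0, 1).
1. C is the centroid of triangle GXM ⇒ C = (1/3, 1/3)
2. W is where the line through X parallel to GC meets line CM ⇒ W = (-1/3, 2/3)
W = C + t·(M−C) with t = -1, so CW:WM = t:(1−t) = -1:2

CW:WM = -1/2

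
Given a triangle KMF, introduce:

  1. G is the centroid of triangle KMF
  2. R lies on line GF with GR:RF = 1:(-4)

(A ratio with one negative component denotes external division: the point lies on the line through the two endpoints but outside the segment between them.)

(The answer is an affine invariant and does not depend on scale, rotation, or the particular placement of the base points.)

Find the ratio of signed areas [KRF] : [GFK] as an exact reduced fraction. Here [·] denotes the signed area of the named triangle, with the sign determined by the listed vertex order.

Assign K = (0, 0), M = (1, 0), F = (0, 1) — the answer is frame-independent, so this choice is without loss of generality.
1. G is the centroid of triangle KMF ⇒ G = (1/3, 1/3)
2. R lies on line GF with GR:RF = 1:(-4) ⇒ R = (4/9, 1/9)
2·[KRF] = 4/9, 2·[GFK] = 1/3
[KRF]:[GFK] = 4/9:1/3 = 4/3

[KRF]:[GFK] = 4/3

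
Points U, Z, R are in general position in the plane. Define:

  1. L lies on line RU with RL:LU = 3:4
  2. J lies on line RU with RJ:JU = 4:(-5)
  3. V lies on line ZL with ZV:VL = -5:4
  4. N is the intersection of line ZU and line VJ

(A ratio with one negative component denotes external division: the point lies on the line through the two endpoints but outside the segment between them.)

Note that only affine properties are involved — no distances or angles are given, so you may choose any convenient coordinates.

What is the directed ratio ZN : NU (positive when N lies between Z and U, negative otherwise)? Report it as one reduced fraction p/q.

ZN:NU = -31/28

Set U = (0, 0), Z = (1, 0), R = (0, 1); any affine frame gives the same invariant.
1. L lies on line RU with RL:LU = 3:4 ⇒ L = (0, 4/7)
2. J lies on line RU with RJ:JU = 4:(-5) ⇒ J = (0, 5)
3. V lies on line ZL with ZV:VL = -5:4 ⇒ V = (-4, 20/7)
4. N is the intersection of line ZU and line VJ ⇒ N = (-28/3, 0)
N = Z + t·(U−Z) with t = 31/3, so ZN:NU = t:(1−t) = 31/3:-28/3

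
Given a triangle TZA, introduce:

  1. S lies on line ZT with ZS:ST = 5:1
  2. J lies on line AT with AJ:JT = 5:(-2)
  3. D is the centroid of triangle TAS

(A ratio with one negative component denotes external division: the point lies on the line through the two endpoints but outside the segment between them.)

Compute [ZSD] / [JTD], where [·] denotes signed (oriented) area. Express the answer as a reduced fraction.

Set T = (0, 0), Z = (1, 0), A = (0, 1); any affine frame gives the same invariant.
1. S lies on line ZT with ZS:ST = 5:1 ⇒ S = (1/6, 0)
2. J lies on line AT with AJ:JT = 5:(-2) ⇒ J = (0, -2/3)
3. D is the centroid of triangle TAS ⇒ D = (1/18, 1/3)
2·[ZSD] = -5/18, 2·[JTD] = -1/27
[ZSD]:[JTD] = -5/18:-1/27 = 15/2

[ZSD]:[JTD] = 15/2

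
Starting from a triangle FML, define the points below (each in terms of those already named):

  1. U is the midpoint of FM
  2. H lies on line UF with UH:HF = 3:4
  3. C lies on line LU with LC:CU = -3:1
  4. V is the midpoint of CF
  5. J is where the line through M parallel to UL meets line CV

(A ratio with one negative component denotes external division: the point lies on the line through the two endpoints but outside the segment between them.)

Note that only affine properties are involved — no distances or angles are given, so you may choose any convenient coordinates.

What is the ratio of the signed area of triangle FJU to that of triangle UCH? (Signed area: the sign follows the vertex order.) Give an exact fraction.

Choose coordinates F = (0, 0), M = (1, 0), L = (0, 1).
1. U is the midpoint of FM ⇒ U = (1/2, 0)
2. H lies on line UF with UH:HF = 3:4 ⇒ H = (2/7, 0)
3. C lies on line LU with LC:CU = -3:1 ⇒ C = (3/4, -1/2)
4. V is the midpoint of CF ⇒ V = (3/8, -1/4)
5. J is where the line through M parallel to UL meets line CV ⇒ J = (3/2, -1)
2·[FJU] = 1/2, 2·[UCH] = -3/28
[FJU]:[UCH] = 1/2:-3/28 = -14/3

[FJU]:[UCH] = -14/3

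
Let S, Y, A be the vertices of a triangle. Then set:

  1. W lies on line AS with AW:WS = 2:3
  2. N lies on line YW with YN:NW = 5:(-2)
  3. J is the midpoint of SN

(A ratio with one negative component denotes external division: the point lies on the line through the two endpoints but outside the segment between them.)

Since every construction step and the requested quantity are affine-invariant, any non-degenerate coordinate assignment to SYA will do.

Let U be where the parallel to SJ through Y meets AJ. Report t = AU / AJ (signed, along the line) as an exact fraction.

t = -1/2

Choose coordinates S = (0, 0), Y = (1, 0), A = (0, 1).
1. W lies on line AS with AW:WS = 2:3 ⇒ W = (0, 3/5)
2. N lies on line YW with YN:NW = 5:(-2) ⇒ N = (-2/3, 1)
3. J is the midpoint of SN ⇒ J = (-1/3, 1/2)
through Y parallel to SJ: direction (-1/3, 1/2); meets AJ at U = (1/6, 5/4)
U = A + t·(J−A) with t = -1/2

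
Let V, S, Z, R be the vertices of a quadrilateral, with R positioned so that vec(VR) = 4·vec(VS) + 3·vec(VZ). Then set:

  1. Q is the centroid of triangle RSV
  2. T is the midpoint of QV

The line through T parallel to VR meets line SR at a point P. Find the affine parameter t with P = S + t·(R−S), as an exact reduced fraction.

Assign V = (0, 0), S = (1, 0), Z = (0, 1), R = (4, 3) — the answer is frame-independent, so this choice is without loss of generality.
1. Q is the centroid of triangle RSV ⇒ Q = (5/3, 1)
2. T is the midpoint of QV ⇒ T = (5/6, 1/2)
through T parallel to VR: direction (4, 3); meets SR at P = (7/2, 5/2)
P = S + t·(R−S) with t = 5/6

t = 5/6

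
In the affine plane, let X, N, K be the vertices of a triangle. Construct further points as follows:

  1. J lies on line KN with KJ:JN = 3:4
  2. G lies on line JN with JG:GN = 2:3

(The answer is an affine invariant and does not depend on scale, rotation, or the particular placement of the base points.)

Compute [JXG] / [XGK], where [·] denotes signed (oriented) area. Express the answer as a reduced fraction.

[JXG]:[XGK] = 8/23

Choose coordinates X = (0, 0), N = (1, 0), K = (0, 1).
1. J lies on line KN with KJ:JN = 3:4 ⇒ J = (3/7, 4/7)
2. G lies on line JN with JG:GN = 2:3 ⇒ G = (23/35, 12/35)
2·[JXG] = 8/35, 2·[XGK] = 23/35
[JXG]:[XGK] = 8/35:23/35 = 8/23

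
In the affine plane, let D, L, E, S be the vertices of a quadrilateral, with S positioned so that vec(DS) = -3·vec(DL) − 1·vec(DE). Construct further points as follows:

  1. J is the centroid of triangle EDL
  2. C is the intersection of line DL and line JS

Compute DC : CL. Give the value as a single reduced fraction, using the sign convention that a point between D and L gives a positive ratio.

DC:CL = -1/3

Set D = (0, 0), L = (1, 0), E = (0, 1), S = (-3, -1); any affine frame gives the same invariant.
1. J is the centroid of triangle EDL ⇒ J = (1/3, 1/3)
2. C is the intersection of line DL and line JS ⇒ C = (-1/2, 0)
C = D + t·(L−D) with t = -1/2, so DC:CL = t:(1−t) = -1/2:3/2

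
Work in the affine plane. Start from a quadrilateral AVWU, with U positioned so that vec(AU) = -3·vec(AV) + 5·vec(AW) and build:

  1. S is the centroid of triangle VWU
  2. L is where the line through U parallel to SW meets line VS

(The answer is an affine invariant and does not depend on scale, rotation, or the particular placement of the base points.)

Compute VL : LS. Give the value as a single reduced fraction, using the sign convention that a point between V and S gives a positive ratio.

VL:LS = -2

Choose coordinates A = (0, 0), V = (1, 0), W = (0, 1), U = (-3, 5).
1. S is the centroid of triangle VWU ⇒ S = (-2/3, 2)
2. L is where the line through U parallel to SW meets line VS ⇒ L = (-7/3, 4)
L = V + t·(S−V) with t = 2, so VL:LS = t:(1−t) = 2:-1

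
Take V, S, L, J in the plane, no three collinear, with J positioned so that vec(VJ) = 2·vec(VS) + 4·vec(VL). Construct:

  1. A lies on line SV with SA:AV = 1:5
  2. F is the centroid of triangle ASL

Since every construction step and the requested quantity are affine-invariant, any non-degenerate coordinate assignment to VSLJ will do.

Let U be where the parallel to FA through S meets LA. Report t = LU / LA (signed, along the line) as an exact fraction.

t = 2

Assign V = (0, 0), S = (1, 0), L = (0, 1), J = (2, 4) — the answer is frame-independent, so this choice is without loss of generality.
1. A lies on line SV with SA:AV = 1:5 ⇒ A = (5/6, 0)
2. F is the centroid of triangle ASL ⇒ F = (11/18, 1/3)
through S parallel to FA: direction (2/9, -1/3); meets LA at U = (5/3, -1)
U = L + t·(A−L) with t = 2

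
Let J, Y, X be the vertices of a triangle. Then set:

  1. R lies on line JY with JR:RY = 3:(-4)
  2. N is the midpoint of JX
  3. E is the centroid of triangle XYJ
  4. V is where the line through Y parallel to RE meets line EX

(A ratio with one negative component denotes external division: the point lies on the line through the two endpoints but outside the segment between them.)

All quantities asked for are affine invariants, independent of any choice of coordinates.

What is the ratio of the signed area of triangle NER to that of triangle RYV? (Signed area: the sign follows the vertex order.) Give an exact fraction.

Assign J = (0, 0), Y = (1, 0), X = (0, 1) — the answer is frame-independent, so this choice is without loss of generality.
1. R lies on line JY with JR:RY = 3:(-4) ⇒ R = (-3, 0)
2. N is the midpoint of JX ⇒ N = (0, 1/2)
3. E is the centroid of triangle XYJ ⇒ E = (1/3, 1/3)
4. V is where the line through Y parallel to RE meets line EX ⇒ V = (11/21, -1/21)
2·[NER] = -2/3, 2·[RYV] = -4/21
[NER]:[RYV] = -2/3:-4/21 = 7/2

[NER]:[RYV] = 7/2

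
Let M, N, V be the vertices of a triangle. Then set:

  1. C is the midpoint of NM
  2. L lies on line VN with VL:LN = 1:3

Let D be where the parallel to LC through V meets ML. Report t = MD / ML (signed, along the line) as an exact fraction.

Assign M = (0, 0), N = (1, 0), V = (0, 1) — the answer is frame-independent, so this choice is without loss of generality.
1. C is the midpoint of NM ⇒ C = (1/2, 0)
2. L lies on line VN with VL:LN = 1:3 ⇒ L = (1/4, 3/4)
through V parallel to LC: direction (1/4, -3/4); meets ML at D = (1/6, 1/2)
D = M + t·(L−M) with t = 2/3

t = 2/3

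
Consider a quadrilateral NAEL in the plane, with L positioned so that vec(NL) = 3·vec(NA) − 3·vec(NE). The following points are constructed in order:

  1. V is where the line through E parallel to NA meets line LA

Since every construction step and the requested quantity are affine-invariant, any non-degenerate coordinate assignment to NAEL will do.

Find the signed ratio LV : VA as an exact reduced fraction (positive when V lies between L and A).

Choose coordinates N = (0, 0), A = (1, 0), E = (0, 1), L = (3, -3).
1. V is where the line through E parallel to NA meets line LA ⇒ V = (1/3, 1)
V = L + t·(A−L) with t = 4/3, so LV:VA = t:(1−t) = 4/3:-1/3

LV:VA = -4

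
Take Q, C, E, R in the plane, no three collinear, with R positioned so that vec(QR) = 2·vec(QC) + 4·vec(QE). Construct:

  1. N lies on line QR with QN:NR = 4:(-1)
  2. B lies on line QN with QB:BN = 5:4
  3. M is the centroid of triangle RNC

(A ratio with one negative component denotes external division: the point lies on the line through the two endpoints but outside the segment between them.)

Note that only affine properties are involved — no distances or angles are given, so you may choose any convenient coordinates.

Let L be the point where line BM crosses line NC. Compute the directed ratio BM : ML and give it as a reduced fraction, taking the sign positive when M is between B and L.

Work in coordinates with Q = (0, 0), C = (1, 0), E = (0, 1), R = (2, 4).
1. N lies on line QR with QN:NR = 4:(-1) ⇒ N = (8/3, 16/3)
2. B lies on line QN with QB:BN = 5:4 ⇒ B = (40/27, 80/27)
3. M is the centroid of triangle RNC ⇒ M = (17/9, 28/9)
line BM meets NC at L = (232/117, 368/117)
M = B + t·(L−B) with t = 13/16, so BM:ML = 13/16:3/16

BM:ML = 13/3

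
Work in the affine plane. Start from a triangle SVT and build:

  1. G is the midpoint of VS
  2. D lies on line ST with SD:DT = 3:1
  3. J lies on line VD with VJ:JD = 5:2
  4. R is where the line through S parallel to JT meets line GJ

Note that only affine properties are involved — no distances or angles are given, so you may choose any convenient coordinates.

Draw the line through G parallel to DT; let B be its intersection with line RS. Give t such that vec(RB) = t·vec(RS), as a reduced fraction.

Work in coordinates with S = (0, 0), V = (1, 0), T = (0, 1).
1. G is the midpoint of VS ⇒ G = (1/2, 0)
2. D lies on line ST with SD:DT = 3:1 ⇒ D = (0, 3/4)
3. J lies on line VD with VJ:JD = 5:2 ⇒ J = (2/7, 15/28)
4. R is where the line through S parallel to JT meets line GJ ⇒ R = (10/7, -65/28)
through G parallel to DT: direction (0, 1/4); meets RS at B = (1/2, -13/16)
B = R + t·(S−R) with t = 13/20

t = 13/20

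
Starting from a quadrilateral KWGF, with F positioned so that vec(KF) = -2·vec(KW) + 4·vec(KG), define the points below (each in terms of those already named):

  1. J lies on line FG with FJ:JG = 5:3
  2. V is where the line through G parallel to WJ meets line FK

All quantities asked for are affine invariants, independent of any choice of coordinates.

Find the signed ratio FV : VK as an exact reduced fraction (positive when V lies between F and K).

FV:VK = 4/7

Assign K = (0, 0), W = (1, 0), G = (0, 1), F = (-2, 4) — the answer is frame-independent, so this choice is without loss of generality.
1. J lies on line FG with FJ:JG = 5:3 ⇒ J = (-3/4, 17/8)
2. V is where the line through G parallel to WJ meets line FK ⇒ V = (-14/11, 28/11)
V = F + t·(K−F) with t = 4/11, so FV:VK = t:(1−t) = 4/11:7/11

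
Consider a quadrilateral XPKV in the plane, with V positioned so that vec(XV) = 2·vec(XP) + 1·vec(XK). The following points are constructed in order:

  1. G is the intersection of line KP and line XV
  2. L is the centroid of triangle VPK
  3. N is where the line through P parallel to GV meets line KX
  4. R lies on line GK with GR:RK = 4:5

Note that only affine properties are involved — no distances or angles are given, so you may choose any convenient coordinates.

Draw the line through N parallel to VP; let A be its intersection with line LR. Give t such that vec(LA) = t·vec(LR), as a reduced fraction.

Work in coordinates with X = (0, 0), P = (1, 0), K = (0, 1), V = (2, 1).
1. G is the intersection of line KP and line XV ⇒ G = (2/3, 1/3)
2. L is the centroid of triangle VPK ⇒ L = (1, 2/3)
3. N is where the line through P parallel to GV meets line KX ⇒ N = (0, -1/2)
4. R lies on line GK with GR:RK = 4:5 ⇒ R = (10/27, 17/27)
through N parallel to VP: direction (-1, -1); meets LR at A = (113/96, 65/96)
A = L + t·(R−L) with t = -9/32

t = -9/32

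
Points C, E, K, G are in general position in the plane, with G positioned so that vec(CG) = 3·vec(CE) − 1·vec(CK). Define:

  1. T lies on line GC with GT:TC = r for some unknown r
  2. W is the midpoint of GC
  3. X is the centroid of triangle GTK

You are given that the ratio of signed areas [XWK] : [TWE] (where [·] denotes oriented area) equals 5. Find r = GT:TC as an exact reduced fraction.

r = 3/5

Work in coordinates with C = (0, 0), E = (1, 0), K = (0, 1), G = (3, -1).
1. With GT:TC = r, write λ = r/(r+1) so T = G + λ·(C−G); T is affine-linear in λ
2. W is the midpoint of GC ⇒ W = (3/2, -1/2)
3. X is the centroid of triangle GTK ⇒ X is an affine combination of earlier points and hence also affine-linear in λ
Every point depending on T is an affine combination of T and λ-independent points, so each such coordinate is linear in λ; the λ² term in each signed area is a multiple of (C−G)×(C−G) = 0, so 2·[XWK] and 2·[TWE] are each linear in λ. Evaluating at λ=0 and λ=1:
  2·[XWK] = λ − 1,   2·[TWE] = λ − 1/2
So [XWK]:[TWE] = (λ − 1) / (λ − 1/2). Setting this equal to 5:
  λ − 1 = 5·(λ − 1/2)  ⇒  λ = 3/8
Then r = λ/(1−λ) = (3/8)/(5/8) = 3/5. Check: with r = 3/5, T = (15/8, -5/8) and [XWK]:[TWE] = 5 as required.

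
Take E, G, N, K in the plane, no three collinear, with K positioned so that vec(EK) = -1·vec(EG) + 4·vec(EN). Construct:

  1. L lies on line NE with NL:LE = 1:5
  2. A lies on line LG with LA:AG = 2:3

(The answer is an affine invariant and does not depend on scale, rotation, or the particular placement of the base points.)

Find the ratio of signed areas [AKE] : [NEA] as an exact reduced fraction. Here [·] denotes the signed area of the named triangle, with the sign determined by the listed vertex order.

Set E = (0, 0), G = (1, 0), N = (0, 1), K = (-1, 4); any affine frame gives the same invariant.
1. L lies on line NE with NL:LE = 1:5 ⇒ L = (0, 5/6)
2. A lies on line LG with LA:AG = 2:3 ⇒ A = (2/5, 1/2)
2·[AKE] = 21/10, 2·[NEA] = 2/5
[AKE]:[NEA] = 21/10:2/5 = 21/4

[AKE]:[NEA] = 21/4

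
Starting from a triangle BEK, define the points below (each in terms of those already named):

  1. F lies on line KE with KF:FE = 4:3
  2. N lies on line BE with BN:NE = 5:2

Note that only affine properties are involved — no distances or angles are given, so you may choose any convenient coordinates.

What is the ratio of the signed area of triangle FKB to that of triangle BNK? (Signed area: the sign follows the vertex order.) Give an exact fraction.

[FKB]:[BNK] = 4/5

Assign B = (0, 0), E = (1, 0), K = (0, 1) — the answer is frame-independent, so this choice is without loss of generality.
1. F lies on line KE with KF:FE = 4:3 ⇒ F = (4/7, 3/7)
2. N lies on line BE with BN:NE = 5:2 ⇒ N = (5/7, 0)
2·[FKB] = 4/7, 2·[BNK] = 5/7
[FKB]:[BNK] = 4/7:5/7 = 4/5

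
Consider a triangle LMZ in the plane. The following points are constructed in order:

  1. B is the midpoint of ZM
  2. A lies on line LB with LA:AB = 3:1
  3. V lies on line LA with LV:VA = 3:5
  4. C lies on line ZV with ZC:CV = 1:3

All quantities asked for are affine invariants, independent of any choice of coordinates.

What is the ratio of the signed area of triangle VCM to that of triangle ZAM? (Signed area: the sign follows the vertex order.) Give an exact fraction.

Assign L = (0, 0), M = (1, 0), Z = (0, 1) — the answer is frame-independent, so this choice is without loss of generality.
1. B is the midpoint of ZM ⇒ B = (1/2, 1/2)
2. A lies on line LB with LA:AB = 3:1 ⇒ A = (3/8, 3/8)
3. V lies on line LA with LV:VA = 3:5 ⇒ V = (9/64, 9/64)
4. C lies on line ZV with ZC:CV = 1:3 ⇒ C = (9/256, 201/256)
2·[VCM] = -69/128, 2·[ZAM] = 1/4
[VCM]:[ZAM] = -69/128:1/4 = -69/32

[VCM]:[ZAM] = -69/32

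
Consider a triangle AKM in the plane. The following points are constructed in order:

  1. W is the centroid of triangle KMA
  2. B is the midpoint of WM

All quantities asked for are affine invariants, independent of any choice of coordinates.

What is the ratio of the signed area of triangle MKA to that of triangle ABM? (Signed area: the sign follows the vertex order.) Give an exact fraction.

[MKA]:[ABM] = -6

Assign A = (0, 0), K = (1, 0), M = (0, 1) — the answer is frame-independent, so this choice is without loss of generality.
1. W is the centroid of triangle KMA ⇒ W = (1/3, 1/3)
2. B is the midpoint of WM ⇒ B = (1/6, 2/3)
2·[MKA] = -1, 2·[ABM] = 1/6
[MKA]:[ABM] = -1:1/6 = -6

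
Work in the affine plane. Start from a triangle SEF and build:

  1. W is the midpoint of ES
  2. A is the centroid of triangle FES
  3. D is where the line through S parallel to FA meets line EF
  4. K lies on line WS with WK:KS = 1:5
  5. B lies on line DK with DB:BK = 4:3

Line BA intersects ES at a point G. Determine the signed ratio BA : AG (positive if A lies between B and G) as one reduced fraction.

Choose coordinates S = (0, 0), E = (1, 0), F = (0, 1).
1. W is the midpoint of ES ⇒ W = (1/2, 0)
2. A is the centroid of triangle FES ⇒ A = (1/3, 1/3)
3. D is where the line through S parallel to FA meets line EF ⇒ D = (-1, 2)
4. K lies on line WS with WK:KS = 1:5 ⇒ K = (5/12, 0)
5. B lies on line DK with DB:BK = 4:3 ⇒ B = (-4/21, 6/7)
line BA meets ES at G = (2/3, 0)
A = B + t·(G−B) with t = 11/18, so BA:AG = 11/18:7/18

BA:AG = 11/7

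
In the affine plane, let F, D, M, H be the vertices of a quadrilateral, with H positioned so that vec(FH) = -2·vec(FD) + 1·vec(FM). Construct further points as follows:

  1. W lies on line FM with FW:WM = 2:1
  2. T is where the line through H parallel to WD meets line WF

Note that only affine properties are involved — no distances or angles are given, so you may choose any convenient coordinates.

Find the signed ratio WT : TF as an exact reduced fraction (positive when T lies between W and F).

WT:TF = -3

Choose coordinates F = (0, 0), D = (1, 0), M = (0, 1), H = (-2, 1).
1. W lies on line FM with FW:WM = 2:1 ⇒ W = (0, 2/3)
2. T is where the line through H parallel to WD meets line WF ⇒ T = (0, -1/3)
T = W + t·(F−W) with t = 3/2, so WT:TF = t:(1−t) = 3/2:-1/2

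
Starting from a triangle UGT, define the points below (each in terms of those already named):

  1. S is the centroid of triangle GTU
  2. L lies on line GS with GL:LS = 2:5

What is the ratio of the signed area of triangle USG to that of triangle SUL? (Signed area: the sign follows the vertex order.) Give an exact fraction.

Set U = (0, 0), G = (1, 0), T = (0, 1); any affine frame gives the same invariant.
1. S is the centroid of triangle GTU ⇒ S = (1/3, 1/3)
2. L lies on line GS with GL:LS = 2:5 ⇒ L = (17/21, 2/21)
2·[USG] = -1/3, 2·[SUL] = 5/21
[USG]:[SUL] = -1/3:5/21 = -7/5

[USG]:[SUL] = -7/5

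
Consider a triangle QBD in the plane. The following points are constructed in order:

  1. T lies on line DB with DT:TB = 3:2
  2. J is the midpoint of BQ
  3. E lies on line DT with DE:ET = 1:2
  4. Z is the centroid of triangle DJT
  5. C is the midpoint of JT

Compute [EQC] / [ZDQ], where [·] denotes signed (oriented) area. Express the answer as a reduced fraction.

Set Q = (0, 0), B = (1, 0), D = (0, 1); any affine frame gives the same invariant.
1. T lies on line DB with DT:TB = 3:2 ⇒ T = (3/5, 2/5)
2. J is the midpoint of BQ ⇒ J = (1/2, 0)
3. E lies on line DT with DE:ET = 1:2 ⇒ E = (1/5, 4/5)
4. Z is the centroid of triangle DJT ⇒ Z = (11/30, 7/15)
5. C is the midpoint of JT ⇒ C = (11/20, 1/5)
2·[EQC] = 2/5, 2·[ZDQ] = 11/30
[EQC]:[ZDQ] = 2/5:11/30 = 12/11

[EQC]:[ZDQ] = 12/11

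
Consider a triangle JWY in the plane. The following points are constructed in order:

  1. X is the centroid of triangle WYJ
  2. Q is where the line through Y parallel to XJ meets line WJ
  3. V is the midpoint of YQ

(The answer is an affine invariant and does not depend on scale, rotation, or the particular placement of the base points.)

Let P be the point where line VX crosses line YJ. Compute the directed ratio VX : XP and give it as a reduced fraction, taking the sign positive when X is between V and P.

Choose coordinates J = (0, 0), W = (1, 0), Y = (0, 1).
1. X is the centroid of triangle WYJ ⇒ X = (1/3, 1/3)
2. Q is where the line through Y parallel to XJ meets line WJ ⇒ Q = (-1, 0)
3. V is the midpoint of YQ ⇒ V = (-1/2, 1/2)
line VX meets YJ at P = (0, 2/5)
X = V + t·(P−V) with t = 5/3, so VX:XP = 5/3:-2/3

VX:XP = -5/2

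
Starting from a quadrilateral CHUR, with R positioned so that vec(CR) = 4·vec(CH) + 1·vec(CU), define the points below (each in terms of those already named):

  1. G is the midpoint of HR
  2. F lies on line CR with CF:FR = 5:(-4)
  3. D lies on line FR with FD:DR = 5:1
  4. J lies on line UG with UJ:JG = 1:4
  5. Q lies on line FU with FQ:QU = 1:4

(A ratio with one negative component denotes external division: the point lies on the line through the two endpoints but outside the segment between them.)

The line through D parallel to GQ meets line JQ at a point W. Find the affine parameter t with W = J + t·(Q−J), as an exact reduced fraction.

Assign C = (0, 0), H = (1, 0), U = (0, 1), R = (4, 1) — the answer is frame-independent, so this choice is without loss of generality.
1. G is the midpoint of HR ⇒ G = (5/2, 1/2)
2. F lies on line CR with CF:FR = 5:(-4) ⇒ F = (20, 5)
3. D lies on line FR with FD:DR = 5:1 ⇒ D = (20/3, 5/3)
4. J lies on line UG with UJ:JG = 1:4 ⇒ J = (1/2, 9/10)
5. Q lies on line FU with FQ:QU = 1:4 ⇒ Q = (16, 21/5)
through D parallel to GQ: direction (27/2, 37/10); meets JQ at W = (5989/384, 2633/640)
W = J + t·(Q−J) with t = 187/192

t = 187/192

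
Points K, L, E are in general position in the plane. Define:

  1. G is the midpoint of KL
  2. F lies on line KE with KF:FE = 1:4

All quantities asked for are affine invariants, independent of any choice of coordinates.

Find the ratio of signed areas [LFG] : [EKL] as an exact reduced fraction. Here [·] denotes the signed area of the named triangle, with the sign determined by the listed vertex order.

[LFG]:[EKL] = 1/10

Assign K = (0, 0), L = (1, 0), E = (0, 1) — the answer is frame-independent, so this choice is without loss of generality.
1. G is the midpoint of KL ⇒ G = (1/2, 0)
2. F lies on line KE with KF:FE = 1:4 ⇒ F = (0, 1/5)
2·[LFG] = 1/10, 2·[EKL] = 1
[LFG]:[EKL] = 1/10:1 = 1/10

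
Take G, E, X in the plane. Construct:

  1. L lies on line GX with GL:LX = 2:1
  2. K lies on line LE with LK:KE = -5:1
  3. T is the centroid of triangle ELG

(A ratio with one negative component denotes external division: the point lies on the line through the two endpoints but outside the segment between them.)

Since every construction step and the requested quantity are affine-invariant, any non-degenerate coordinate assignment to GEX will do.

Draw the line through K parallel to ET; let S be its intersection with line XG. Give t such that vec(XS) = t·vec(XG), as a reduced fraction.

Assign G = (0, 0), E = (1, 0), X = (0, 1) — the answer is frame-independent, so this choice is without loss of generality.
1. L lies on line GX with GL:LX = 2:1 ⇒ L = (0, 2/3)
2. K lies on line LE with LK:KE = -5:1 ⇒ K = (5/4, -1/6)
3. T is the centroid of triangle ELG ⇒ T = (1/3, 2/9)
through K parallel to ET: direction (-2/3, 2/9); meets XG at S = (0, 1/4)
S = X + t·(G−X) with t = 3/4

t = 3/4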